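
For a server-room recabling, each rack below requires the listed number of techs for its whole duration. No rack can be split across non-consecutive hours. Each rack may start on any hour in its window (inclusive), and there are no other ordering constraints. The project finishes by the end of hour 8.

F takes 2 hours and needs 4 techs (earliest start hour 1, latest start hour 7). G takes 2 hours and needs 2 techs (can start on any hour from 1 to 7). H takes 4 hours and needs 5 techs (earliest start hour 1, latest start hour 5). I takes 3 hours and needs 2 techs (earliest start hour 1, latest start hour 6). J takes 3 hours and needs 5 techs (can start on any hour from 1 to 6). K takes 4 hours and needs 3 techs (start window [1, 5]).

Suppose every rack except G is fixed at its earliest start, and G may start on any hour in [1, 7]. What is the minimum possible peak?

19

G@1: h1:21  h2:21  h3:15  h4:8  h5:0  h6:0  h7:0  h8:0 → peak 21
G@2: h1:19  h2:21  h3:17  h4:8  h5:0  h6:0  h7:0  h8:0 → peak 21
G@3: h1:19  h2:19  h3:17  h4:10  h5:0  h6:0  h7:0  h8:0 → peak 19
G@4: h1:19  h2:19  h3:15  h4:10  h5:2  h6:0  h7:0  h8:0 → peak 19
G@5: h1:19  h2:19  h3:15  h4:8  h5:2  h6:2  h7:0  h8:0 → peak 19
G@6: h1:19  h2:19  h3:15  h4:8  h5:0  h6:2  h7:2  h8:0 → peak 19
G@7: h1:19  h2:19  h3:15  h4:8  h5:0  h6:0  h7:2  h8:2 → peak 19
Best is G@3, peak 19.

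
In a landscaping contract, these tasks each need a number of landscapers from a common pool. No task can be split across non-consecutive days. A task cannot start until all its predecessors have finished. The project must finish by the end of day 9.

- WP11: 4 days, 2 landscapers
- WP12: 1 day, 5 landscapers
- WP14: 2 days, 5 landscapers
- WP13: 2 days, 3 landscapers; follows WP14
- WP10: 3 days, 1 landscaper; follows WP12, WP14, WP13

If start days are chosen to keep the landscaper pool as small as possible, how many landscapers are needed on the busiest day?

5

Early-start (WP11@1, WP12@1, WP14@1, WP13@3, WP10@5) gives peak 12: d1:12  d2:7  d3:5  d4:5  d5:1  d6:1  d7:1  d8:0  d9:0.
Shift WP11→4, WP14→2, WP13→4, WP10→6.
Schedule WP11@4, WP12@1, WP14@2, WP13@4, WP10@6: d1:5  d2:5  d3:5  d4:5  d5:5  d6:3  d7:3  d8:1  d9:0 — peak 5.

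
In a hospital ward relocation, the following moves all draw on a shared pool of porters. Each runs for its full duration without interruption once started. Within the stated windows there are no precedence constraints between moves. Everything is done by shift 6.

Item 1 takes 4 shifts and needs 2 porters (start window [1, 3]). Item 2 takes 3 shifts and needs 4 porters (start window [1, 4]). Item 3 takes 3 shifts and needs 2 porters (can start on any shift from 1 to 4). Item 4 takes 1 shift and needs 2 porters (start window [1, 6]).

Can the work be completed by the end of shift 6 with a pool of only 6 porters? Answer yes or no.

Schedule Item 1@1, Item 2@1, Item 3@4, Item 4@4: s1:6  s2:6  s3:6  s4:6  s5:2  s6:2 — peak 6 ≤ 6.

yes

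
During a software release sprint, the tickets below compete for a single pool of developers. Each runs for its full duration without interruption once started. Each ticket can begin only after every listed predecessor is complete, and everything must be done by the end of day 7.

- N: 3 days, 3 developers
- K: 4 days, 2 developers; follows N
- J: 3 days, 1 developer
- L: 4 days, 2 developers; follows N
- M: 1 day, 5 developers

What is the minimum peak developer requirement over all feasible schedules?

8

Early-start (N@1, K@4, J@1, L@4, M@1) gives peak 9: d1:9  d2:4  d3:4  d4:4  d5:4  d6:4  d7:4.
Shift J→2.
Schedule N@1, K@4, J@2, L@4, M@1: d1:8  d2:4  d3:4  d4:5  d5:4  d6:4  d7:4 — peak 8.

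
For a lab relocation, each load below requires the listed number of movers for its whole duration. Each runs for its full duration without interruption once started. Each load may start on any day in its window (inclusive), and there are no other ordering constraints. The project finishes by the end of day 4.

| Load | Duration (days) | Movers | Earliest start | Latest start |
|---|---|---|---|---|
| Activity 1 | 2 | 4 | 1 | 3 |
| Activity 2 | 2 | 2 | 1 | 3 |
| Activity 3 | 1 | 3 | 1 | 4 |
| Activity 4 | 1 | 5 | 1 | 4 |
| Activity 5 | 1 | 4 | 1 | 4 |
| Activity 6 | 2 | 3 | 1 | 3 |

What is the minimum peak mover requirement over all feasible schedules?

Early-start (Activity 1@1, Activity 2@1, Activity 3@1, Activity 4@1, Activity 5@1, Activity 6@1) gives peak 21: d1:21  d2:9  d3:0  d4:0.
Shift Activity 2→2, Activity 3→3, Activity 4→4, Activity 6→3.
Schedule Activity 1@1, Activity 2@2, Activity 3@3, Activity 4@4, Activity 5@1, Activity 6@3: d1:8  d2:6  d3:8  d4:8 — peak 8.
Total mover-days = 30 over 4 days ⇒ peak ≥ ⌈30/4⌉ = 8, so 8 is optimal.

8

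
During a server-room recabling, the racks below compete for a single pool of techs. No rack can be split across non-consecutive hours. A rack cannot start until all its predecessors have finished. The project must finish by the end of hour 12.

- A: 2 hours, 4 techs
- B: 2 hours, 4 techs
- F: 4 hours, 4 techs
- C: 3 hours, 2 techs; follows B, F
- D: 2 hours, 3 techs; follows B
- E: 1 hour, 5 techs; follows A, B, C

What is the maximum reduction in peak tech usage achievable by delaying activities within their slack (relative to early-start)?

Early-start peak: h1:12  h2:12  h3:7  h4:7  h5:2  h6:2  h7:2  h8:5  h9:0  h10:0  h11:0  h12:0 ⇒ 12.
Leveled (A@1, B@3, F@5, C@9, D@9, E@12): h1:4  h2:4  h3:4  h4:4  h5:4  h6:4  h7:4  h8:4  h9:5  h10:5  h11:2  h12:5 ⇒ 5.
Reduction 12 − 5 = 7.

7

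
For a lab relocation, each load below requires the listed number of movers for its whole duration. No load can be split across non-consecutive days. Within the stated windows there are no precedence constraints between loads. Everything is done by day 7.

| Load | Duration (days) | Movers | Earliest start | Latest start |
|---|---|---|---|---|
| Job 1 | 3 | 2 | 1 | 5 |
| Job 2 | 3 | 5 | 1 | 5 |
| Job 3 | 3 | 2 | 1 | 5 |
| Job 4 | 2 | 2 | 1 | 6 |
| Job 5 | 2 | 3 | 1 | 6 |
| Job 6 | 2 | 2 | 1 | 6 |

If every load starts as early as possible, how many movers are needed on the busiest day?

Early-start schedule: Job 1@1, Job 2@1, Job 3@1, Job 4@1, Job 5@1, Job 6@1.
Load per day: day 1: 16, day 2: 16, day 3: 9, day 4: 0, day 5: 0, day 6: 0, day 7: 0.
Peak is 16.

16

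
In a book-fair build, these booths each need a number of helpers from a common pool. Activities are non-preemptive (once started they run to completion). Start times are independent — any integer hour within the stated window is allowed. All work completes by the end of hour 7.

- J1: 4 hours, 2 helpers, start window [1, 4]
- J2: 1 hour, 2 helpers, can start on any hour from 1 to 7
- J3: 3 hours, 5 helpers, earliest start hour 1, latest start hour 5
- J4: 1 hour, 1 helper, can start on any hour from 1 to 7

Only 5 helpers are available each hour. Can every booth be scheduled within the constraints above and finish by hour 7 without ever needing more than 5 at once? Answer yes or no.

Schedule J1@1, J2@1, J3@5, J4@1: h1:5  h2:2  h3:2  h4:2  h5:5  h6:5  h7:5 — peak 5 ≤ 5.

yes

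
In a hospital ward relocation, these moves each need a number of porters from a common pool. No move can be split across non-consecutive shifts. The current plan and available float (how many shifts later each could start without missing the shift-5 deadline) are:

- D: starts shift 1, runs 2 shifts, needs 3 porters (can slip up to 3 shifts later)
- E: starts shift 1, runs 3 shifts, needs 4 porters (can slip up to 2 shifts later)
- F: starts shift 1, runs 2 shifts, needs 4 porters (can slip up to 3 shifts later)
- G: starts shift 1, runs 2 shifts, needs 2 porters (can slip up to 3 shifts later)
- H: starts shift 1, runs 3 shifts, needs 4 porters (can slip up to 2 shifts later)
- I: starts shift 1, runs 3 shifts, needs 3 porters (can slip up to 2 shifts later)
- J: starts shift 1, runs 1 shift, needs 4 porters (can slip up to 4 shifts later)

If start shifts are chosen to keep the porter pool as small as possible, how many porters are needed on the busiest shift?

12

Early-start (D@1, E@1, F@1, G@1, H@1, I@1, J@1) gives peak 24: s1:24  s2:20  s3:11  s4:0  s5:0.
Shift F→4, H→3, J→4.
Schedule D@1, E@1, F@4, G@1, H@3, I@1, J@4: s1:12  s2:12  s3:11  s4:12  s5:8 — peak 12.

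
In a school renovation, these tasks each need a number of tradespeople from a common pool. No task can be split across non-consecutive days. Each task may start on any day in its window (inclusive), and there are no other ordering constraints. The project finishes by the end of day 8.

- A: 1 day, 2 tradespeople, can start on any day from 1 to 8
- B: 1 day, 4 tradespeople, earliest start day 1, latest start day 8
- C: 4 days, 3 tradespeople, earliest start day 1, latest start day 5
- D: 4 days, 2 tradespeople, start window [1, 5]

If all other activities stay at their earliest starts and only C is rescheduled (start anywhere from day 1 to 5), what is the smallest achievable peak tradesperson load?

8

C@1: d1:11  d2:5  d3:5  d4:5  d5:0  d6:0  d7:0  d8:0 → peak 11
C@2: d1:8  d2:5  d3:5  d4:5  d5:3  d6:0  d7:0  d8:0 → peak 8
C@3: d1:8  d2:2  d3:5  d4:5  d5:3  d6:3  d7:0  d8:0 → peak 8
C@4: d1:8  d2:2  d3:2  d4:5  d5:3  d6:3  d7:3  d8:0 → peak 8
C@5: d1:8  d2:2  d3:2  d4:2  d5:3  d6:3  d7:3  d8:3 → peak 8
Best is C@2, peak 8.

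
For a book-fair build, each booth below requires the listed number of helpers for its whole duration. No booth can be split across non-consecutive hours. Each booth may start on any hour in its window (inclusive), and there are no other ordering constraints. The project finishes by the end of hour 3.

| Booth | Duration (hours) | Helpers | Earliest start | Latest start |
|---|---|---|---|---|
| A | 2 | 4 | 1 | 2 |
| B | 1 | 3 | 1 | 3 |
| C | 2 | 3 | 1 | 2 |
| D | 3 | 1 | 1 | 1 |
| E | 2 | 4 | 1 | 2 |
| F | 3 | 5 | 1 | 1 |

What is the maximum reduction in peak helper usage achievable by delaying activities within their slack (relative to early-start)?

3

Early-start peak: h1:20  h2:17  h3:6 ⇒ 20.
Leveled (A@1, B@1, C@1, D@1, E@2, F@1): h1:16  h2:17  h3:10 ⇒ 17.
Reduction 20 − 17 = 3.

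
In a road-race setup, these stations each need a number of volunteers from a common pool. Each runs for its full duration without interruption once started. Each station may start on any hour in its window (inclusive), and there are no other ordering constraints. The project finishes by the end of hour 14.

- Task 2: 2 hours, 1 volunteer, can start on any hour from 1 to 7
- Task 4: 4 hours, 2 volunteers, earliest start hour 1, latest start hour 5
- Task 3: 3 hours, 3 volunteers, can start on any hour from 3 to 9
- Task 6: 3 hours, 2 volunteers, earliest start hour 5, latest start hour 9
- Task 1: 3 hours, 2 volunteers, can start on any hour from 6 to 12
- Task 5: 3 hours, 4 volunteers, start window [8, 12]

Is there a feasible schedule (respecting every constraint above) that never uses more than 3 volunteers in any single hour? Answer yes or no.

Total volunteer-hours = 43; over 14 hours the average is 43/14 > 3, so some hour must exceed 3.

no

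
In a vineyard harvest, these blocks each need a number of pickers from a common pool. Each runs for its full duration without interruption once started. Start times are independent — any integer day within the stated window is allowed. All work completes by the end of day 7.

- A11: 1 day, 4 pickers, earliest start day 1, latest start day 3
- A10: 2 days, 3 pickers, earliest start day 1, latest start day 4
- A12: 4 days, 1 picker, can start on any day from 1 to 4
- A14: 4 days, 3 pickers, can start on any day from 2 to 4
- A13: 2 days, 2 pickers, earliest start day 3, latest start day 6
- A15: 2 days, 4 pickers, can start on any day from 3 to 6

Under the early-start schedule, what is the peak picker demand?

Early-start schedule: A11@1, A10@1, A12@1, A14@2, A13@3, A15@3.
Load per day: day 1: 8, day 2: 7, day 3: 10, day 4: 10, day 5: 3, day 6: 0, day 7: 0.
Peak is 10.

10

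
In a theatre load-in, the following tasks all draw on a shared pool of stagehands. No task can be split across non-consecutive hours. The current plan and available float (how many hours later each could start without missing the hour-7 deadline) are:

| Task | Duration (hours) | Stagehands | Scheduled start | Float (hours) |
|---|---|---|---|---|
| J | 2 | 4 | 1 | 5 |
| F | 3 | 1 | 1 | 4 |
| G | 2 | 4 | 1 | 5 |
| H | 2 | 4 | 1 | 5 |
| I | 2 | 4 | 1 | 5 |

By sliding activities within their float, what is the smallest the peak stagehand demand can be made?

Early-start (J@1, F@1, G@1, H@1, I@1) gives peak 17: h1:17  h2:17  h3:1  h4:0  h5:0  h6:0  h7:0.
Shift G→3, H→4, I→5.
Schedule J@1, F@1, G@3, H@4, I@5: h1:5  h2:5  h3:5  h4:8  h5:8  h6:4  h7:0 — peak 8.

8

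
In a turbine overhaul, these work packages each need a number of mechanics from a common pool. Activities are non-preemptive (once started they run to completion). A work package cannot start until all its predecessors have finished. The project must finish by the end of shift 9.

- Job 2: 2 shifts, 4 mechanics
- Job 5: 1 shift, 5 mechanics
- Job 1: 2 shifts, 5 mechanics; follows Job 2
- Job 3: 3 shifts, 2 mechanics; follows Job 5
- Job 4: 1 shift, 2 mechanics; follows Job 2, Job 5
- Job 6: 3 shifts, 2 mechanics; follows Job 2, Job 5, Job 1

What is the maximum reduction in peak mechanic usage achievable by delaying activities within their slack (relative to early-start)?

Early-start peak: s1:9  s2:6  s3:9  s4:7  s5:2  s6:2  s7:2  s8:0  s9:0 ⇒ 9.
Leveled (Job 2@1, Job 5@3, Job 1@4, Job 3@6, Job 4@6, Job 6@7): s1:4  s2:4  s3:5  s4:5  s5:5  s6:4  s7:4  s8:4  s9:2 ⇒ 5.
Reduction 9 − 5 = 4.

4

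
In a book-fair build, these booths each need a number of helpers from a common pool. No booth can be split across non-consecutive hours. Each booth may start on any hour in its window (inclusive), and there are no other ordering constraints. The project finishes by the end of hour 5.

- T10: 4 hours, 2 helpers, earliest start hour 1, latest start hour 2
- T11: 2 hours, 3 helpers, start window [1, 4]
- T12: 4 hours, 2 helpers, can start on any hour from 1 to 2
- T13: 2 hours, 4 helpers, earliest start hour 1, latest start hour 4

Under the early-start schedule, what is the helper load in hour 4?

At early start, hour 4 has: T10, T12.
Demand: 2 + 2 = 4.

4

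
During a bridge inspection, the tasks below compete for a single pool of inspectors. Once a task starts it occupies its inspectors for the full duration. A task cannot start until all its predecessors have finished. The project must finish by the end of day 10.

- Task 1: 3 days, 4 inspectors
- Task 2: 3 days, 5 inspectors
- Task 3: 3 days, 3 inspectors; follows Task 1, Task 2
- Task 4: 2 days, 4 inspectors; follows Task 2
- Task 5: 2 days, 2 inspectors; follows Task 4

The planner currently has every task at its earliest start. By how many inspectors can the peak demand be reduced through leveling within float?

Early-start peak: d1:9  d2:9  d3:9  d4:7  d5:7  d6:5  d7:2  d8:0  d9:0  d10:0 ⇒ 9.
Leveled (Task 1@1, Task 2@4, Task 3@7, Task 4@7, Task 5@9): d1:4  d2:4  d3:4  d4:5  d5:5  d6:5  d7:7  d8:7  d9:5  d10:2 ⇒ 7.
Reduction 9 − 7 = 2.

2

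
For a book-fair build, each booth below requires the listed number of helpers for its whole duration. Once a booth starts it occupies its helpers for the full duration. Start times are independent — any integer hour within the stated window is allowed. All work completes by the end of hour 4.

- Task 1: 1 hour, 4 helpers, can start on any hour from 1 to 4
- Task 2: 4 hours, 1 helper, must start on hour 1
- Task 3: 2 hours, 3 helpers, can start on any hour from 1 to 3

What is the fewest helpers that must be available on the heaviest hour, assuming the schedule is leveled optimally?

5

Early-start (Task 1@1, Task 2@1, Task 3@1) gives peak 8: h1:8  h2:4  h3:1  h4:1.
Shift Task 3→2.
Schedule Task 1@1, Task 2@1, Task 3@2: h1:5  h2:4  h3:4  h4:1 — peak 5.
No arrangement of the 12 feasible schedules does better.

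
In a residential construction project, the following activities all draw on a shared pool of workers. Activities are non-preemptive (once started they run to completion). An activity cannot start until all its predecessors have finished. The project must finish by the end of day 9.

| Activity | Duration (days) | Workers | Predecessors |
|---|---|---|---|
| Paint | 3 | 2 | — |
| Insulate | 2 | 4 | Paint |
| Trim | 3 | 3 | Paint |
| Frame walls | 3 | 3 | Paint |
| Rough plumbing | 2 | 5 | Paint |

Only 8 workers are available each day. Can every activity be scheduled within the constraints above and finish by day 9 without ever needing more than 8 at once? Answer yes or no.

yes

Schedule Paint@1, Insulate@4, Trim@4, Frame walls@6, Rough plumbing@7: d1:2  d2:2  d3:2  d4:7  d5:7  d6:6  d7:8  d8:8  d9:0 — peak 8 ≤ 8.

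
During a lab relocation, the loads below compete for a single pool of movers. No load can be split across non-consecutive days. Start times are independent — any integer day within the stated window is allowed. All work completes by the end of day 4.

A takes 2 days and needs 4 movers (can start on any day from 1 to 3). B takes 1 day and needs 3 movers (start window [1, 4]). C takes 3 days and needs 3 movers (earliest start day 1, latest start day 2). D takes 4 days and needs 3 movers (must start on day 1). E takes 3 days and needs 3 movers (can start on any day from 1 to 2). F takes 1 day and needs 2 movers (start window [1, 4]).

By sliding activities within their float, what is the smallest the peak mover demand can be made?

Early-start (A@1, B@1, C@1, D@1, E@1, F@1) gives peak 18: d1:18  d2:13  d3:9  d4:3.
Shift E→2, F→3.
Schedule A@1, B@1, C@1, D@1, E@2, F@3: d1:13  d2:13  d3:11  d4:6 — peak 13.

13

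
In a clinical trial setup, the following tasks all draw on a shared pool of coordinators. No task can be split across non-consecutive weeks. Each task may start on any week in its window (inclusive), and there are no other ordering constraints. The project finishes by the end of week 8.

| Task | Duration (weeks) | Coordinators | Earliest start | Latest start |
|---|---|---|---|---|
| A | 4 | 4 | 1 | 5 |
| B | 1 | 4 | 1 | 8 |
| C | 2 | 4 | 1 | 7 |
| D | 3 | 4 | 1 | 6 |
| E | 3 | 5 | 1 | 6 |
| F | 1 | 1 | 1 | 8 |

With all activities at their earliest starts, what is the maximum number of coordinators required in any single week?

Early-start schedule: A@1, B@1, C@1, D@1, E@1, F@1.
Load per week: week 1: 22, week 2: 17, week 3: 13, week 4: 4, week 5: 0, week 6: 0, week 7: 0, week 8: 0.
Peak is 22.

22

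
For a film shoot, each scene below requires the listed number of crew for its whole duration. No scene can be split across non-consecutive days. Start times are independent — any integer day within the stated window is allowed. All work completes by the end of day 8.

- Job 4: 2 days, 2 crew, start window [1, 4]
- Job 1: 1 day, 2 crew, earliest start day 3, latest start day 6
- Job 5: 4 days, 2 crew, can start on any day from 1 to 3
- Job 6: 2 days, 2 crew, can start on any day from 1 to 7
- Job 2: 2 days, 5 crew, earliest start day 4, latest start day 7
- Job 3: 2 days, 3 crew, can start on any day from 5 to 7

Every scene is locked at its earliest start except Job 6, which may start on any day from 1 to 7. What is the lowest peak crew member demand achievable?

Job 6@1: d1:6  d2:6  d3:4  d4:7  d5:8  d6:3  d7:0  d8:0 → peak 8
Job 6@2: d1:4  d2:6  d3:6  d4:7  d5:8  d6:3  d7:0  d8:0 → peak 8
Job 6@3: d1:4  d2:4  d3:6  d4:9  d5:8  d6:3  d7:0  d8:0 → peak 9
Job 6@4: d1:4  d2:4  d3:4  d4:9  d5:10  d6:3  d7:0  d8:0 → peak 10
Job 6@5: d1:4  d2:4  d3:4  d4:7  d5:10  d6:5  d7:0  d8:0 → peak 10
Job 6@6: d1:4  d2:4  d3:4  d4:7  d5:8  d6:5  d7:2  d8:0 → peak 8
Job 6@7: d1:4  d2:4  d3:4  d4:7  d5:8  d6:3  d7:2  d8:2 → peak 8
Best is Job 6@1, peak 8.

8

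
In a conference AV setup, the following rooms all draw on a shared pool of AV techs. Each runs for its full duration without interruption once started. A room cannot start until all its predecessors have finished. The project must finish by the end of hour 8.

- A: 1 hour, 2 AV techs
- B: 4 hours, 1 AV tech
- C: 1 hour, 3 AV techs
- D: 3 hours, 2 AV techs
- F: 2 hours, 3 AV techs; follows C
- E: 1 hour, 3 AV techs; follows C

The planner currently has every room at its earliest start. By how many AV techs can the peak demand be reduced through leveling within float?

Early-start peak: h1:8  h2:9  h3:6  h4:1  h5:0  h6:0  h7:0  h8:0 ⇒ 9.
Leveled (A@1, B@1, C@5, D@2, F@6, E@8): h1:3  h2:3  h3:3  h4:3  h5:3  h6:3  h7:3  h8:3 ⇒ 3.
Reduction 9 − 3 = 6.

6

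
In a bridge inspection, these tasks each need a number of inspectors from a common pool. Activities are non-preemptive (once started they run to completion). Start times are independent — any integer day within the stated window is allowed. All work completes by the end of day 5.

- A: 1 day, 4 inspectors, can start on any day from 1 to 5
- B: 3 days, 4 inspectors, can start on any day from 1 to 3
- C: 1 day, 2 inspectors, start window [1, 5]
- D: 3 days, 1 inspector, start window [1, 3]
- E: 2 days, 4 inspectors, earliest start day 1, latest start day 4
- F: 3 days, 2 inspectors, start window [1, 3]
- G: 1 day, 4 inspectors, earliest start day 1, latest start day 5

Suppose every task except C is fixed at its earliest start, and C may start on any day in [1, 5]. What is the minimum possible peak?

19

C@1: d1:21  d2:11  d3:7  d4:0  d5:0 → peak 21
C@2: d1:19  d2:13  d3:7  d4:0  d5:0 → peak 19
C@3: d1:19  d2:11  d3:9  d4:0  d5:0 → peak 19
C@4: d1:19  d2:11  d3:7  d4:2  d5:0 → peak 19
C@5: d1:19  d2:11  d3:7  d4:0  d5:2 → peak 19
Best is C@2, peak 19.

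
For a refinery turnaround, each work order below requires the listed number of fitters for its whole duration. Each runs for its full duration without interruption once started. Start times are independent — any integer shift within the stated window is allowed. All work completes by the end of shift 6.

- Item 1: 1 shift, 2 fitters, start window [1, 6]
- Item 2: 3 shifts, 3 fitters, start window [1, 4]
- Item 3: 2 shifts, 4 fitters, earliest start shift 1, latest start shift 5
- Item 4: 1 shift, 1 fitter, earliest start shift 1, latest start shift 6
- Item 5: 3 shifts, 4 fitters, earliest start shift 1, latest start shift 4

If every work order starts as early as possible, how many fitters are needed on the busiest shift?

14

Early-start schedule: Item 1@1, Item 2@1, Item 3@1, Item 4@1, Item 5@1.
Load per shift: shift 1: 14, shift 2: 11, shift 3: 7, shift 4: 0, shift 5: 0, shift 6: 0.
Peak is 14.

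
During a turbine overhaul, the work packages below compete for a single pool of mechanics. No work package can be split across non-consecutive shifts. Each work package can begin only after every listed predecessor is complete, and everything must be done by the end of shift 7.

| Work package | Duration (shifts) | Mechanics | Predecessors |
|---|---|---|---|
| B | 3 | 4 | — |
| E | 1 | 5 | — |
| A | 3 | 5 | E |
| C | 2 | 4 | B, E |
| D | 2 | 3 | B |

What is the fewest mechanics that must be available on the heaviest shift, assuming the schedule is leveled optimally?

Early-start (B@1, E@1, A@2, C@4, D@4) gives peak 12: s1:9  s2:9  s3:9  s4:12  s5:7  s6:0  s7:0.
Shift D→5.
Schedule B@1, E@1, A@2, C@4, D@5: s1:9  s2:9  s3:9  s4:9  s5:7  s6:3  s7:0 — peak 9.

9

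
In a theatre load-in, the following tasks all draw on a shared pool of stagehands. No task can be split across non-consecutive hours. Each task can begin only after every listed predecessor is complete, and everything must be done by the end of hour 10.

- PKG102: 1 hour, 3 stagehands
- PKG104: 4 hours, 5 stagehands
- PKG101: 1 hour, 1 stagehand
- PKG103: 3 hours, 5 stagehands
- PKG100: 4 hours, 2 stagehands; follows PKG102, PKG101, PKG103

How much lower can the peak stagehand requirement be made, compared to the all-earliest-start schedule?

7

Early-start peak: h1:14  h2:10  h3:10  h4:7  h5:2  h6:2  h7:2  h8:0  h9:0  h10:0 ⇒ 14.
Leveled (PKG102@1, PKG104@5, PKG101@1, PKG103@2, PKG100@5): h1:4  h2:5  h3:5  h4:5  h5:7  h6:7  h7:7  h8:7  h9:0  h10:0 ⇒ 7.
Reduction 14 − 7 = 7.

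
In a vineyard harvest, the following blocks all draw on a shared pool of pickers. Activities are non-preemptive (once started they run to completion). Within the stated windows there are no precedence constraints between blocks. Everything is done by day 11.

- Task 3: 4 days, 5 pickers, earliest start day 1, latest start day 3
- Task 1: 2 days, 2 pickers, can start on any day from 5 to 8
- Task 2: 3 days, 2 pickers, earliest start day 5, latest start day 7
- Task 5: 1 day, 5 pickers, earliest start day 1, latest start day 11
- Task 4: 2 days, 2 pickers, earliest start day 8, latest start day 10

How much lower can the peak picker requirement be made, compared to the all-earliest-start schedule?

5

Early-start peak: d1:10  d2:5  d3:5  d4:5  d5:4  d6:4  d7:2  d8:2  d9:2  d10:0  d11:0 ⇒ 10.
Leveled (Task 3@1, Task 1@5, Task 2@5, Task 5@8, Task 4@9): d1:5  d2:5  d3:5  d4:5  d5:4  d6:4  d7:2  d8:5  d9:2  d10:2  d11:0 ⇒ 5.
Reduction 10 − 5 = 5.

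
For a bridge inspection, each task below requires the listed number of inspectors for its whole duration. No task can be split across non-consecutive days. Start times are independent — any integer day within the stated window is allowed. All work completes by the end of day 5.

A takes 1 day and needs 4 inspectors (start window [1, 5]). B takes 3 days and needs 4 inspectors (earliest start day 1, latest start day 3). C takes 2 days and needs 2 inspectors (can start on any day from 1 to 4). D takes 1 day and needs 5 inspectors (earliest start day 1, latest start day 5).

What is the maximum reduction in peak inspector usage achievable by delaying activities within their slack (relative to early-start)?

Early-start peak: d1:15  d2:6  d3:4  d4:0  d5:0 ⇒ 15.
Leveled (A@1, B@2, C@1, D@5): d1:6  d2:6  d3:4  d4:4  d5:5 ⇒ 6.
Reduction 15 − 6 = 9.

9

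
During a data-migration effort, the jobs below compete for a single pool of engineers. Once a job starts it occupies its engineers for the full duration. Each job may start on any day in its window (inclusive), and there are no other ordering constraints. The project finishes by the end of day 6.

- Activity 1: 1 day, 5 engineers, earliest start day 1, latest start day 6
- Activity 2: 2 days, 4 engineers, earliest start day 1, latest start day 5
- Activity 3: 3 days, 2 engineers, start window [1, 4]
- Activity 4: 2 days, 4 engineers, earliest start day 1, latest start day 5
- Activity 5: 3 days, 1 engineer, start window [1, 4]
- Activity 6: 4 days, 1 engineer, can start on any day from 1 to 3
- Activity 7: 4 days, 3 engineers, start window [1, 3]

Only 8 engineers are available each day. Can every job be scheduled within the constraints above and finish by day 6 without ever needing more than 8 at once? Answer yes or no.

Schedule Activity 1@1, Activity 2@2, Activity 3@4, Activity 4@5, Activity 5@4, Activity 6@2, Activity 7@1: d1:8  d2:8  d3:8  d4:7  d5:8  d6:7 — peak 8 ≤ 8.

yes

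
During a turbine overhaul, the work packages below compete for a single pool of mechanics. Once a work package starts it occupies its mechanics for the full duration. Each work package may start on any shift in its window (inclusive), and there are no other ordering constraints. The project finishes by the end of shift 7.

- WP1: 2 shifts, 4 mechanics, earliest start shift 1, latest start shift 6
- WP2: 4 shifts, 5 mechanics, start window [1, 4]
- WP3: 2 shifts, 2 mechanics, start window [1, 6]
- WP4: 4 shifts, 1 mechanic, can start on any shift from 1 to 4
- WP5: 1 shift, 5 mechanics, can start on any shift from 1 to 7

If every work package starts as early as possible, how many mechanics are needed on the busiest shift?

Early-start schedule: WP1@1, WP2@1, WP3@1, WP4@1, WP5@1.
Load per shift: shift 1: 17, shift 2: 12, shift 3: 6, shift 4: 6, shift 5: 0, shift 6: 0, shift 7: 0.
Peak is 17.

17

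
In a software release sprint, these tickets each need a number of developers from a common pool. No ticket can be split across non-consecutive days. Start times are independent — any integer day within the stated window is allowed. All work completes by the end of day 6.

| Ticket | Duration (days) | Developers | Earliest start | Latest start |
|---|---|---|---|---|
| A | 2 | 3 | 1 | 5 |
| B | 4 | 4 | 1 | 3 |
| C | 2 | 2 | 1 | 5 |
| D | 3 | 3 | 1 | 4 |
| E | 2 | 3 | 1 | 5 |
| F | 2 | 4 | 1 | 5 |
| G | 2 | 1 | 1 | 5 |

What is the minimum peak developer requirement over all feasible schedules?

9

Early-start (A@1, B@1, C@1, D@1, E@1, F@1, G@1) gives peak 20: d1:20  d2:20  d3:7  d4:4  d5:0  d6:0.
Shift B→3, C→3, F→5, G→4.
Schedule A@1, B@3, C@3, D@1, E@1, F@5, G@4: d1:9  d2:9  d3:9  d4:7  d5:9  d6:8 — peak 9.
Total developer-days = 51 over 6 days ⇒ peak ≥ ⌈51/6⌉ = 9, so 9 is optimal.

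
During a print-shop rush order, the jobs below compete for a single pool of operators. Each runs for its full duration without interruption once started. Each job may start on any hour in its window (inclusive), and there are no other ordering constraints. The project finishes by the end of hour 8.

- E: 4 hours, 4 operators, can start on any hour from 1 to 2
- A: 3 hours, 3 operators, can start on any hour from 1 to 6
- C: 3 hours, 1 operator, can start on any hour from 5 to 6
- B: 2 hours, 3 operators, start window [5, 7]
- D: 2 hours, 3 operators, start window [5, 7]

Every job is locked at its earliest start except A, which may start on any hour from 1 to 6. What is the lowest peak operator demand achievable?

7

A@1: h1:7  h2:7  h3:7  h4:4  h5:7  h6:7  h7:1  h8:0 → peak 7
A@2: h1:4  h2:7  h3:7  h4:7  h5:7  h6:7  h7:1  h8:0 → peak 7
A@3: h1:4  h2:4  h3:7  h4:7  h5:10  h6:7  h7:1  h8:0 → peak 10
A@4: h1:4  h2:4  h3:4  h4:7  h5:10  h6:10  h7:1  h8:0 → peak 10
A@5: h1:4  h2:4  h3:4  h4:4  h5:10  h6:10  h7:4  h8:0 → peak 10
A@6: h1:4  h2:4  h3:4  h4:4  h5:7  h6:10  h7:4  h8:3 → peak 10
Best is A@1, peak 7.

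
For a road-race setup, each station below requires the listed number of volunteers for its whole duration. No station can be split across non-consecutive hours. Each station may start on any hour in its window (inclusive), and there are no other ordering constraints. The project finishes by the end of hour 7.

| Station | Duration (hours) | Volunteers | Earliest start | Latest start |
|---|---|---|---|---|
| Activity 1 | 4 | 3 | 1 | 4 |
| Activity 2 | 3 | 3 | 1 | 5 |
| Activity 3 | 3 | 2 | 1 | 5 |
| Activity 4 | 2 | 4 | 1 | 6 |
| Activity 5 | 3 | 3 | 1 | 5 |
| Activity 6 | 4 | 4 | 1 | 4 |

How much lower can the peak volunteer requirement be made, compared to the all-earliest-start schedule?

Early-start peak: h1:19  h2:19  h3:15  h4:7  h5:0  h6:0  h7:0 ⇒ 19.
Leveled (Activity 1@1, Activity 2@1, Activity 3@3, Activity 4@1, Activity 5@5, Activity 6@4): h1:10  h2:10  h3:8  h4:9  h5:9  h6:7  h7:7 ⇒ 10.
Reduction 19 − 10 = 9.

9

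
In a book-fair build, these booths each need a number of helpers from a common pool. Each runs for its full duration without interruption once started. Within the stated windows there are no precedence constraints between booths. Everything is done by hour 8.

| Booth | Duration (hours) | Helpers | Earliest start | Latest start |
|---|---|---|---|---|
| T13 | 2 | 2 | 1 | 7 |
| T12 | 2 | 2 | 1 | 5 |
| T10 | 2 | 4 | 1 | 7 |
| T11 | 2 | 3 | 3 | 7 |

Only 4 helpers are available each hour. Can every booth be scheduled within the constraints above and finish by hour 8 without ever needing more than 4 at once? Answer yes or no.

yes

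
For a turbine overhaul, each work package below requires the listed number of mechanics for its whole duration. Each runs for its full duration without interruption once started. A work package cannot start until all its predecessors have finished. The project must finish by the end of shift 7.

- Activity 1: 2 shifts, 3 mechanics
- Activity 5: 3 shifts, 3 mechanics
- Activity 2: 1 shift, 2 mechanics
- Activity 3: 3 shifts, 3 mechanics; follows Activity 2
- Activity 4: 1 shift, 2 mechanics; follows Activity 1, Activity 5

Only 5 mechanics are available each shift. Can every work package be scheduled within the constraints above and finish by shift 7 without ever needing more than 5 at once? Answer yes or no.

no

The minimum achievable peak is 6; 5 < 6, so no feasible schedule stays within the cap.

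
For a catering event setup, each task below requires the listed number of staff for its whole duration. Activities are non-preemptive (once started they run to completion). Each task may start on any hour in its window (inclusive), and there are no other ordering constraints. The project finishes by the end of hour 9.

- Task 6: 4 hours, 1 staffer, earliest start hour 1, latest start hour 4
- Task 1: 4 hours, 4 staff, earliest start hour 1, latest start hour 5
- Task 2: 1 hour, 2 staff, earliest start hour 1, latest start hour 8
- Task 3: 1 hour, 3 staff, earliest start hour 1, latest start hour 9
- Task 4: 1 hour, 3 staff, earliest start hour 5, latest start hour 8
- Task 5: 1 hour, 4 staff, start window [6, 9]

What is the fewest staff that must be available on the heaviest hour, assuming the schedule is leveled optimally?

Early-start (Task 6@1, Task 1@1, Task 2@1, Task 3@1, Task 4@5, Task 5@6) gives peak 10: h1:10  h2:5  h3:5  h4:5  h5:3  h6:4  h7:0  h8:0  h9:0.
Shift Task 2→5, Task 3→5, Task 4→6, Task 5→7.
Schedule Task 6@1, Task 1@1, Task 2@5, Task 3@5, Task 4@6, Task 5@7: h1:5  h2:5  h3:5  h4:5  h5:5  h6:3  h7:4  h8:0  h9:0 — peak 5.

5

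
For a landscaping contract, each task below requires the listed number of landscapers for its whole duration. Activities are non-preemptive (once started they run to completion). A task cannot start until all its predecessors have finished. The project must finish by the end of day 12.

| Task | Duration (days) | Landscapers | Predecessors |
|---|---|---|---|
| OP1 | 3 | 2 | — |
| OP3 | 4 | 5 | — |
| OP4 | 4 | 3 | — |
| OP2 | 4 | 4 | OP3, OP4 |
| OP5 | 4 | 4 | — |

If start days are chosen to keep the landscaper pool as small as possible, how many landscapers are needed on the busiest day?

7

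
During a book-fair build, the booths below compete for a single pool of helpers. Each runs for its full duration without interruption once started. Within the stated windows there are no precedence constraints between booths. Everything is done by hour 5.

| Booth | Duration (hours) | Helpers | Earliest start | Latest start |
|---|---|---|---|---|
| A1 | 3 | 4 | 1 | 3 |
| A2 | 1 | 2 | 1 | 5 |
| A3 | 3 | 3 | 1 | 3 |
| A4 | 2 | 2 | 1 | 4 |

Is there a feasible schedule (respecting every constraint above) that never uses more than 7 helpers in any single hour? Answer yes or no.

Schedule A1@1, A2@1, A3@2, A4@4: h1:6  h2:7  h3:7  h4:5  h5:2 — peak 7 ≤ 7.

yes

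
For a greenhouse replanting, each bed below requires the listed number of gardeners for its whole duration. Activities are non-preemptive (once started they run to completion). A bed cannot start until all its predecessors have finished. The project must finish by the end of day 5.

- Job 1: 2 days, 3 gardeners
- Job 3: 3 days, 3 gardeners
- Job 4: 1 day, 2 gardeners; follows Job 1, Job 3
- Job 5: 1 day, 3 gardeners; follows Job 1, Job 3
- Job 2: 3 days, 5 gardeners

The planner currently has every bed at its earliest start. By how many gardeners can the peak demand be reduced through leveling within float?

3

Early-start peak: d1:11  d2:11  d3:8  d4:5  d5:0 ⇒ 11.
Leveled (Job 1@1, Job 3@1, Job 4@4, Job 5@5, Job 2@3): d1:6  d2:6  d3:8  d4:7  d5:8 ⇒ 8.
Reduction 11 − 8 = 3.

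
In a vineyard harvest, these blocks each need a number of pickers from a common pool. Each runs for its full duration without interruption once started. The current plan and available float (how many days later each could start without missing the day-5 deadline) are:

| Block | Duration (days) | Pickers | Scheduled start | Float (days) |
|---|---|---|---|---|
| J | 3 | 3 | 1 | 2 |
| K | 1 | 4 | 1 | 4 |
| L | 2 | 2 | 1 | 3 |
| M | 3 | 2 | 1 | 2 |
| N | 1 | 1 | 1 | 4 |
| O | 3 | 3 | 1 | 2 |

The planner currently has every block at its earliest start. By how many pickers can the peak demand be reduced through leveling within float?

7

Early-start peak: d1:15  d2:10  d3:8  d4:0  d5:0 ⇒ 15.
Leveled (J@1, K@1, L@4, M@2, N@1, O@2): d1:8  d2:8  d3:8  d4:7  d5:2 ⇒ 8.
Reduction 15 − 8 = 7.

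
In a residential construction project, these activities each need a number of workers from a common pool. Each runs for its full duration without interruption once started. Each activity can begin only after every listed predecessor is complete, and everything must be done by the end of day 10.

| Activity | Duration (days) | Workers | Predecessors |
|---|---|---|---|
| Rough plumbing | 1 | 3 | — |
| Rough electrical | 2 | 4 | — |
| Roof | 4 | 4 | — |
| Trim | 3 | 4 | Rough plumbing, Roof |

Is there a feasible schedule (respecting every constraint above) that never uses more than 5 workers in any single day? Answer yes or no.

Schedule Rough plumbing@1, Rough electrical@2, Roof@4, Trim@8: d1:3  d2:4  d3:4  d4:4  d5:4  d6:4  d7:4  d8:4  d9:4  d10:4 — peak 4 ≤ 5.

yes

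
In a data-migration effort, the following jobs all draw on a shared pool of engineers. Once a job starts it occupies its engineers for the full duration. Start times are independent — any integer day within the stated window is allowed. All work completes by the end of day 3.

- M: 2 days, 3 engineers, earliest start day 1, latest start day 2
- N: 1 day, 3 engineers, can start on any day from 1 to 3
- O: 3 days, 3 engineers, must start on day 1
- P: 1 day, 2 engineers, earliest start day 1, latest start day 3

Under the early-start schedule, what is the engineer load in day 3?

3

At early start, day 3 has: O.
Demand: 3 = 3.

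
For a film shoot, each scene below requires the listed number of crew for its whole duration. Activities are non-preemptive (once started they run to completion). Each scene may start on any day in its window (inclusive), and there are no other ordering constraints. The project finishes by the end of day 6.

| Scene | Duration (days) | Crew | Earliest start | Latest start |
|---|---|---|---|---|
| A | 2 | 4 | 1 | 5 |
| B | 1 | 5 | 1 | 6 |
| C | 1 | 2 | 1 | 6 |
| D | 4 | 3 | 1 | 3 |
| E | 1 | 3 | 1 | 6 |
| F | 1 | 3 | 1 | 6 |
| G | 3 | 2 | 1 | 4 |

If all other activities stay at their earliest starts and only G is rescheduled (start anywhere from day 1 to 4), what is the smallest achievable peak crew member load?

20

G@1: d1:22  d2:9  d3:5  d4:3  d5:0  d6:0 → peak 22
G@2: d1:20  d2:9  d3:5  d4:5  d5:0  d6:0 → peak 20
G@3: d1:20  d2:7  d3:5  d4:5  d5:2  d6:0 → peak 20
G@4: d1:20  d2:7  d3:3  d4:5  d5:2  d6:2 → peak 20
Best is G@2, peak 20.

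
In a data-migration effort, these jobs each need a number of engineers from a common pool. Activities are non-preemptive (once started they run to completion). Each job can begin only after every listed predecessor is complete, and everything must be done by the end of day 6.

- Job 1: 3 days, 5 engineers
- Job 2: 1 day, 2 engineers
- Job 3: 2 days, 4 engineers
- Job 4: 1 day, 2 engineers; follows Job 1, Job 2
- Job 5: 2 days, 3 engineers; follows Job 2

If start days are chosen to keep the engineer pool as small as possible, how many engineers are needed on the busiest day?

Early-start (Job 1@1, Job 2@1, Job 3@1, Job 4@4, Job 5@2) gives peak 12: d1:11  d2:12  d3:8  d4:2  d5:0  d6:0.
Shift Job 3→4, Job 5→5.
Schedule Job 1@1, Job 2@1, Job 3@4, Job 4@4, Job 5@5: d1:7  d2:5  d3:5  d4:6  d5:7  d6:3 — peak 7.

7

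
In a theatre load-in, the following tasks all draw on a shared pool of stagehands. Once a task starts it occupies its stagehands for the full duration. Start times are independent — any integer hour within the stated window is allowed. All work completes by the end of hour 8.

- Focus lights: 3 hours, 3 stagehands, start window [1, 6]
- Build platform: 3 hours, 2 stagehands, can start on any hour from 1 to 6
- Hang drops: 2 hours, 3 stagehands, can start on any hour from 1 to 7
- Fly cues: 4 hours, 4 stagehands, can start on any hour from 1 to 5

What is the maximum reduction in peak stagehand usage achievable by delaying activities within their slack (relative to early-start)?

6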